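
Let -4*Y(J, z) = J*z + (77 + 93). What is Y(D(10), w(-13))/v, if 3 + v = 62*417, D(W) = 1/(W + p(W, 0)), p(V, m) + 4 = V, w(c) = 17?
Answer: -391/236352 ≈ -0.0016543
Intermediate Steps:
p(V, m) = -4 + V
D(W) = 1/(-4 + 2*W) (D(W) = 1/(W + (-4 + W)) = 1/(-4 + 2*W))
Y(J, z) = -85/2 - J*z/4 (Y(J, z) = -(J*z + (77 + 93))/4 = -(J*z + 170)/4 = -(170 + J*z)/4 = -85/2 - J*z/4)
v = 25851 (v = -3 + 62*417 = -3 + 25854 = 25851)
Y(D(10), w(-13))/v = (-85/2 - ¼*1/(2*(-2 + 10))*17)/25851 = (-85/2 - ¼*(½)/8*17)*(1/25851) = (-85/2 - ¼*(½)*(⅛)*17)*(1/25851) = (-85/2 - ¼*1/16*17)*(1/25851) = (-85/2 - 17/64)*(1/25851) = -2737/64*1/25851 = -391/236352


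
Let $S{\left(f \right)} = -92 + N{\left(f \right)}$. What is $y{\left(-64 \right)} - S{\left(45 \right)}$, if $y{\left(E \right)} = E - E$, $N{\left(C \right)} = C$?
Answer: $47$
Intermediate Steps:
$y{\left(E \right)} = 0$
$S{\left(f \right)} = -92 + f$
$y{\left(-64 \right)} - S{\left(45 \right)} = 0 - \left(-92 + 45\right) = 0 - -47 = 0 + 47 = 47$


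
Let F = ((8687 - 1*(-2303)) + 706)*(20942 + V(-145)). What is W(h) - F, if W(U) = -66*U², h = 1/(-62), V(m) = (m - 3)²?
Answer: -963165740385/1922 ≈ -5.0113e+8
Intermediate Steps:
V(m) = (-3 + m)²
h = -1/62 ≈ -0.016129
F = 501126816 (F = ((8687 - 1*(-2303)) + 706)*(20942 + (-3 - 145)²) = ((8687 + 2303) + 706)*(20942 + (-148)²) = (10990 + 706)*(20942 + 21904) = 11696*42846 = 501126816)
W(h) - F = -66*(-1/62)² - 1*501126816 = -66*1/3844 - 501126816 = -33/1922 - 501126816 = -963165740385/1922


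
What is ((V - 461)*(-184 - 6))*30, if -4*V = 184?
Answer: 2889900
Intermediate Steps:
V = -46 (V = -¼*184 = -46)
((V - 461)*(-184 - 6))*30 = ((-46 - 461)*(-184 - 6))*30 = -507*(-190)*30 = 96330*30 = 2889900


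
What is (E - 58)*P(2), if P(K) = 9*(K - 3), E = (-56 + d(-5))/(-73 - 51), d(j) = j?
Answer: 64179/124 ≈ 517.57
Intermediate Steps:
E = 61/124 (E = (-56 - 5)/(-73 - 51) = -61/(-124) = -61*(-1/124) = 61/124 ≈ 0.49194)
P(K) = -27 + 9*K (P(K) = 9*(-3 + K) = -27 + 9*K)
(E - 58)*P(2) = (61/124 - 58)*(-27 + 9*2) = -7131*(-27 + 18)/124 = -7131/124*(-9) = 64179/124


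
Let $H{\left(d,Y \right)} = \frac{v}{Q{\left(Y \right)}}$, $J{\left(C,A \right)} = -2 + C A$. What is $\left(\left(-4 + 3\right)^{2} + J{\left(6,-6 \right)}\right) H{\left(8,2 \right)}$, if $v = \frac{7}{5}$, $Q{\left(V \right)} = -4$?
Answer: $\frac{259}{20} \approx 12.95$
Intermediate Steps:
$v = \frac{7}{5}$ ($v = 7 \cdot \frac{1}{5} = \frac{7}{5} \approx 1.4$)
$J{\left(C,A \right)} = -2 + A C$
$H{\left(d,Y \right)} = - \frac{7}{20}$ ($H{\left(d,Y \right)} = \frac{7}{5 \left(-4\right)} = \frac{7}{5} \left(- \frac{1}{4}\right) = - \frac{7}{20}$)
$\left(\left(-4 + 3\right)^{2} + J{\left(6,-6 \right)}\right) H{\left(8,2 \right)} = \left(\left(-4 + 3\right)^{2} - 38\right) \left(- \frac{7}{20}\right) = \left(\left(-1\right)^{2} - 38\right) \left(- \frac{7}{20}\right) = \left(1 - 38\right) \left(- \frac{7}{20}\right) = \left(-37\right) \left(- \frac{7}{20}\right) = \frac{259}{20}$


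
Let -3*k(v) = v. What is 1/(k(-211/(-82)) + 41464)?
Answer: 246/10199933 ≈ 2.4118e-5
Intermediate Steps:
k(v) = -v/3
1/(k(-211/(-82)) + 41464) = 1/(-(-211)/(3*(-82)) + 41464) = 1/(-(-211)*(-1)/(3*82) + 41464) = 1/(-⅓*211/82 + 41464) = 1/(-211/246 + 41464) = 1/(10199933/246) = 246/10199933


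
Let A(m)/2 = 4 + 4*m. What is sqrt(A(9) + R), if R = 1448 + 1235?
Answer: 3*sqrt(307) ≈ 52.564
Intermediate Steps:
A(m) = 8 + 8*m (A(m) = 2*(4 + 4*m) = 8 + 8*m)
R = 2683
sqrt(A(9) + R) = sqrt((8 + 8*9) + 2683) = sqrt((8 + 72) + 2683) = sqrt(80 + 2683) = sqrt(2763) = 3*sqrt(307)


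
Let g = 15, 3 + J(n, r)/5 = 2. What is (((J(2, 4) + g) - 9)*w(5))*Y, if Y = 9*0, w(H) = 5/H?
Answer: 0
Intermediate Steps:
J(n, r) = -5 (J(n, r) = -15 + 5*2 = -15 + 10 = -5)
Y = 0
(((J(2, 4) + g) - 9)*w(5))*Y = (((-5 + 15) - 9)*(5/5))*0 = ((10 - 9)*(5*(⅕)))*0 = (1*1)*0 = 1*0 = 0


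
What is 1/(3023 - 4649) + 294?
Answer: 478043/1626 ≈ 294.00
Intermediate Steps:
1/(3023 - 4649) + 294 = 1/(-1626) + 294 = -1/1626 + 294 = 478043/1626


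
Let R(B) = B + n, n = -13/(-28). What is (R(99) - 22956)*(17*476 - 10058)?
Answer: 629103289/14 ≈ 4.4936e+7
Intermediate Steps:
n = 13/28 (n = -13*(-1/28) = 13/28 ≈ 0.46429)
R(B) = 13/28 + B (R(B) = B + 13/28 = 13/28 + B)
(R(99) - 22956)*(17*476 - 10058) = ((13/28 + 99) - 22956)*(17*476 - 10058) = (2785/28 - 22956)*(8092 - 10058) = -639983/28*(-1966) = 629103289/14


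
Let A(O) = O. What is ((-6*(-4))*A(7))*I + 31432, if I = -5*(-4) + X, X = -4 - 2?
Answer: 33784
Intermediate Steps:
X = -6
I = 14 (I = -5*(-4) - 6 = 20 - 6 = 14)
((-6*(-4))*A(7))*I + 31432 = (-6*(-4)*7)*14 + 31432 = (24*7)*14 + 31432 = 168*14 + 31432 = 2352 + 31432 = 33784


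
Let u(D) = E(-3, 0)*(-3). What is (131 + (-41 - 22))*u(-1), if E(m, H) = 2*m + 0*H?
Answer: 1224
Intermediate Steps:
E(m, H) = 2*m (E(m, H) = 2*m + 0 = 2*m)
u(D) = 18 (u(D) = (2*(-3))*(-3) = -6*(-3) = 18)
(131 + (-41 - 22))*u(-1) = (131 + (-41 - 22))*18 = (131 - 63)*18 = 68*18 = 1224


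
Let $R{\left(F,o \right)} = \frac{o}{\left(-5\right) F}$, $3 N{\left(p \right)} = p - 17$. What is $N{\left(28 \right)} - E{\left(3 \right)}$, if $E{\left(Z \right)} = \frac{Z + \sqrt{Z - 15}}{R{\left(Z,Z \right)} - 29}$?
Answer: $\frac{1651}{438} + \frac{5 i \sqrt{3}}{73} \approx 3.7694 + 0.11863 i$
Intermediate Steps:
$N{\left(p \right)} = - \frac{17}{3} + \frac{p}{3}$ ($N{\left(p \right)} = \frac{p - 17}{3} = \frac{-17 + p}{3} = - \frac{17}{3} + \frac{p}{3}$)
$R{\left(F,o \right)} = - \frac{o}{5 F}$ ($R{\left(F,o \right)} = o \left(- \frac{1}{5 F}\right) = - \frac{o}{5 F}$)
$E{\left(Z \right)} = - \frac{5 Z}{146} - \frac{5 \sqrt{-15 + Z}}{146}$ ($E{\left(Z \right)} = \frac{Z + \sqrt{Z - 15}}{- \frac{Z}{5 Z} - 29} = \frac{Z + \sqrt{-15 + Z}}{- \frac{1}{5} - 29} = \frac{Z + \sqrt{-15 + Z}}{- \frac{146}{5}} = \left(Z + \sqrt{-15 + Z}\right) \left(- \frac{5}{146}\right) = - \frac{5 Z}{146} - \frac{5 \sqrt{-15 + Z}}{146}$)
$N{\left(28 \right)} - E{\left(3 \right)} = \left(- \frac{17}{3} + \frac{1}{3} \cdot 28\right) - \left(\left(- \frac{5}{146}\right) 3 - \frac{5 \sqrt{-15 + 3}}{146}\right) = \left(- \frac{17}{3} + \frac{28}{3}\right) - \left(- \frac{15}{146} - \frac{5 \sqrt{-12}}{146}\right) = \frac{11}{3} - \left(- \frac{15}{146} - \frac{5 \cdot 2 i \sqrt{3}}{146}\right) = \frac{11}{3} - \left(- \frac{15}{146} - \frac{5 i \sqrt{3}}{73}\right) = \frac{11}{3} + \left(\frac{15}{146} + \frac{5 i \sqrt{3}}{73}\right) = \frac{1651}{438} + \frac{5 i \sqrt{3}}{73}$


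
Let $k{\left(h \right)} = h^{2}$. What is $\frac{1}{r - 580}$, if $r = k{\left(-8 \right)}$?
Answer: $- \frac{1}{516} \approx -0.001938$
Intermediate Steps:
$r = 64$ ($r = \left(-8\right)^{2} = 64$)
$\frac{1}{r - 580} = \frac{1}{64 - 580} = \frac{1}{-516} = - \frac{1}{516}$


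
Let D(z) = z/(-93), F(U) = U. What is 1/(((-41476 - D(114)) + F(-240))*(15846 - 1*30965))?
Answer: 31/19551255802 ≈ 1.5856e-9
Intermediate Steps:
D(z) = -z/93 (D(z) = z*(-1/93) = -z/93)
1/(((-41476 - D(114)) + F(-240))*(15846 - 1*30965)) = 1/(((-41476 - (-1)*114/93) - 240)*(15846 - 1*30965)) = 1/(((-41476 - 1*(-38/31)) - 240)*(15846 - 30965)) = 1/(((-41476 + 38/31) - 240)*(-15119)) = -1/15119/(-1285718/31 - 240) = -1/15119/(-1293158/31) = -31/1293158*(-1/15119) = 31/19551255802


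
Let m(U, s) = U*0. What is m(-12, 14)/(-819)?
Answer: 0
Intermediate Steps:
m(U, s) = 0
m(-12, 14)/(-819) = 0/(-819) = 0*(-1/819) = 0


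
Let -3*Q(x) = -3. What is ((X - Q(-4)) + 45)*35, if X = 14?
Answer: 2030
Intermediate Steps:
Q(x) = 1 (Q(x) = -1/3*(-3) = 1)
((X - Q(-4)) + 45)*35 = ((14 - 1*1) + 45)*35 = ((14 - 1) + 45)*35 = (13 + 45)*35 = 58*35 = 2030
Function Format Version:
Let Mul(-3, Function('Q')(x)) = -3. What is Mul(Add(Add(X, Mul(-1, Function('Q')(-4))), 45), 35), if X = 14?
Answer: 2030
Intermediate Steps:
Function('Q')(x) = 1 (Function('Q')(x) = Mul(Rational(-1, 3), -3) = 1)
Mul(Add(Add(X, Mul(-1, Function('Q')(-4))), 45), 35) = Mul(Add(Add(14, Mul(-1, 1)), 45), 35) = Mul(Add(Add(14, -1), 45), 35) = Mul(Add(13, 45), 35) = Mul(58, 35) = 2030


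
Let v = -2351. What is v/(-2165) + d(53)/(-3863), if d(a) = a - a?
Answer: 2351/2165 ≈ 1.0859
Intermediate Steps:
d(a) = 0
v/(-2165) + d(53)/(-3863) = -2351/(-2165) + 0/(-3863) = -2351*(-1/2165) + 0*(-1/3863) = 2351/2165 + 0 = 2351/2165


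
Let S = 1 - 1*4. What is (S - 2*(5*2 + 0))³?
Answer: -12167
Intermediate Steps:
S = -3 (S = 1 - 4 = -3)
(S - 2*(5*2 + 0))³ = (-3 - 2*(5*2 + 0))³ = (-3 - 2*(10 + 0))³ = (-3 - 2*10)³ = (-3 - 20)³ = (-23)³ = -12167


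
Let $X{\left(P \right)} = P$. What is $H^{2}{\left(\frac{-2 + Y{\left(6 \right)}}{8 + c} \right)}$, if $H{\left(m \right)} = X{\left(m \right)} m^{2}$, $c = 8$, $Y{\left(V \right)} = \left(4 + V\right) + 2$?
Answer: $\frac{15625}{262144} \approx 0.059605$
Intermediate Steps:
$Y{\left(V \right)} = 6 + V$
$H{\left(m \right)} = m^{3}$ ($H{\left(m \right)} = m m^{2} = m^{3}$)
$H^{2}{\left(\frac{-2 + Y{\left(6 \right)}}{8 + c} \right)} = \left(\left(\frac{-2 + \left(6 + 6\right)}{8 + 8}\right)^{3}\right)^{2} = \left(\left(\frac{-2 + 12}{16}\right)^{3}\right)^{2} = \left(\left(10 \cdot \frac{1}{16}\right)^{3}\right)^{2} = \left(\left(\frac{5}{8}\right)^{3}\right)^{2} = \left(\frac{125}{512}\right)^{2} = \frac{15625}{262144}$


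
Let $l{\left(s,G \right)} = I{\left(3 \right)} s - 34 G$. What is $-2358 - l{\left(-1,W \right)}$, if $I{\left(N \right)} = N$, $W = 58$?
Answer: $-383$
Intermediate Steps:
$l{\left(s,G \right)} = - 34 G + 3 s$ ($l{\left(s,G \right)} = 3 s - 34 G = - 34 G + 3 s$)
$-2358 - l{\left(-1,W \right)} = -2358 - \left(\left(-34\right) 58 + 3 \left(-1\right)\right) = -2358 - \left(-1972 - 3\right) = -2358 - -1975 = -2358 + 1975 = -383$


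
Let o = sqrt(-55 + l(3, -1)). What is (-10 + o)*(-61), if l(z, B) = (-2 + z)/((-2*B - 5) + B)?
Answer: 610 - 61*I*sqrt(221)/2 ≈ 610.0 - 453.42*I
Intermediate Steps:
l(z, B) = (-2 + z)/(-5 - B) (l(z, B) = (-2 + z)/((-5 - 2*B) + B) = (-2 + z)/(-5 - B))
o = I*sqrt(221)/2 (o = sqrt(-55 + (2 - 1*3)/(5 - 1)) = sqrt(-55 + (2 - 3)/4) = sqrt(-55 + (1/4)*(-1)) = sqrt(-55 - 1/4) = sqrt(-221/4) = I*sqrt(221)/2 ≈ 7.433*I)
(-10 + o)*(-61) = (-10 + I*sqrt(221)/2)*(-61) = 610 - 61*I*sqrt(221)/2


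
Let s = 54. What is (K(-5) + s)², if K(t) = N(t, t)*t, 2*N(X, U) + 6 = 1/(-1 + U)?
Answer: 693889/144 ≈ 4818.7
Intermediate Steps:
N(X, U) = -3 + 1/(2*(-1 + U))
K(t) = t*(7 - 6*t)/(2*(-1 + t)) (K(t) = ((7 - 6*t)/(2*(-1 + t)))*t = t*(7 - 6*t)/(2*(-1 + t)))
(K(-5) + s)² = ((½)*(-5)*(7 - 6*(-5))/(-1 - 5) + 54)² = ((½)*(-5)*(7 + 30)/(-6) + 54)² = ((½)*(-5)*(-⅙)*37 + 54)² = (185/12 + 54)² = (833/12)² = 693889/144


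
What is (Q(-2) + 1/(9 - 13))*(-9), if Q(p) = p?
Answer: 81/4 ≈ 20.250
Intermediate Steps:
(Q(-2) + 1/(9 - 13))*(-9) = (-2 + 1/(9 - 13))*(-9) = (-2 + 1/(-4))*(-9) = (-2 - ¼)*(-9) = -9/4*(-9) = 81/4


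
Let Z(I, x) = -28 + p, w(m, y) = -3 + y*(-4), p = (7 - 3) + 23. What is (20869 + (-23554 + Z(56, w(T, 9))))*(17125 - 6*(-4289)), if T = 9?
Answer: -115119274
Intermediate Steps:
p = 27 (p = 4 + 23 = 27)
w(m, y) = -3 - 4*y
Z(I, x) = -1 (Z(I, x) = -28 + 27 = -1)
(20869 + (-23554 + Z(56, w(T, 9))))*(17125 - 6*(-4289)) = (20869 + (-23554 - 1))*(17125 - 6*(-4289)) = (20869 - 23555)*(17125 + 25734) = -2686*42859 = -115119274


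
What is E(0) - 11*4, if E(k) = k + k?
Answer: -44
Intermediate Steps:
E(k) = 2*k
E(0) - 11*4 = 2*0 - 11*4 = 0 - 44 = -44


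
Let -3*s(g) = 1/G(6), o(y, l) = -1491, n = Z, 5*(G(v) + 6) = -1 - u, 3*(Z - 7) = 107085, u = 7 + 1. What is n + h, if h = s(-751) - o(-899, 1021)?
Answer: 4351586/117 ≈ 37193.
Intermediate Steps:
u = 8
Z = 35702 (Z = 7 + (⅓)*107085 = 7 + 35695 = 35702)
G(v) = -39/5 (G(v) = -6 + (-1 - 1*8)/5 = -6 + (-1 - 8)/5 = -6 + (⅕)*(-9) = -6 - 9/5 = -39/5)
n = 35702
s(g) = 5/117 (s(g) = -1/(3*(-39/5)) = -⅓*(-5/39) = 5/117)
h = 174452/117 (h = 5/117 - 1*(-1491) = 5/117 + 1491 = 174452/117 ≈ 1491.0)
n + h = 35702 + 174452/117 = 4351586/117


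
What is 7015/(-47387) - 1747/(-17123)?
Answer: -37332756/811407601 ≈ -0.046010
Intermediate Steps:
7015/(-47387) - 1747/(-17123) = 7015*(-1/47387) - 1747*(-1/17123) = -7015/47387 + 1747/17123 = -37332756/811407601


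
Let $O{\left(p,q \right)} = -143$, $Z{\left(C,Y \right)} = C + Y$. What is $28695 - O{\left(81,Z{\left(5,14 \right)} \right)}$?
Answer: $28838$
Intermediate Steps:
$28695 - O{\left(81,Z{\left(5,14 \right)} \right)} = 28695 - -143 = 28695 + 143 = 28838$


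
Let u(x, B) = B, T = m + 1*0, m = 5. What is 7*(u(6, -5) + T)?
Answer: 0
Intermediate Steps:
T = 5 (T = 5 + 1*0 = 5 + 0 = 5)
7*(u(6, -5) + T) = 7*(-5 + 5) = 7*0 = 0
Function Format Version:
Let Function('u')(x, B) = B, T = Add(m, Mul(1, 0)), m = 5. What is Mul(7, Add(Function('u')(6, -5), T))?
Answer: 0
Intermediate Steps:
T = 5 (T = Add(5, Mul(1, 0)) = Add(5, 0) = 5)
Mul(7, Add(Function('u')(6, -5), T)) = Mul(7, Add(-5, 5)) = Mul(7, 0) = 0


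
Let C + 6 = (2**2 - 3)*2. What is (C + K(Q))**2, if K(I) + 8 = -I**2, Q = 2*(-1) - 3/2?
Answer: 9409/16 ≈ 588.06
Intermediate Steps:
C = -4 (C = -6 + (2**2 - 3)*2 = -6 + (4 - 3)*2 = -6 + 1*2 = -6 + 2 = -4)
Q = -7/2 (Q = -2 - 3*1/2 = -2 - 3/2 = -7/2 ≈ -3.5000)
K(I) = -8 - I**2
(C + K(Q))**2 = (-4 + (-8 - (-7/2)**2))**2 = (-4 + (-8 - 1*49/4))**2 = (-4 + (-8 - 49/4))**2 = (-4 - 81/4)**2 = (-97/4)**2 = 9409/16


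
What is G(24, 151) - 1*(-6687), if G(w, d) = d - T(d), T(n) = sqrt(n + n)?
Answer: 6838 - sqrt(302) ≈ 6820.6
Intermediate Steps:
T(n) = sqrt(2)*sqrt(n) (T(n) = sqrt(2*n) = sqrt(2)*sqrt(n))
G(w, d) = d - sqrt(2)*sqrt(d)
G(24, 151) - 1*(-6687) = (151 - sqrt(2)*sqrt(151)) - 1*(-6687) = (151 - sqrt(302)) + 6687 = 6838 - sqrt(302)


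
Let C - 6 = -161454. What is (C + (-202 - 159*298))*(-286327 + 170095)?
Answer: 24296207424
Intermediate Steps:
C = -161448 (C = 6 - 161454 = -161448)
(C + (-202 - 159*298))*(-286327 + 170095) = (-161448 + (-202 - 159*298))*(-286327 + 170095) = (-161448 + (-202 - 47382))*(-116232) = (-161448 - 47584)*(-116232) = -209032*(-116232) = 24296207424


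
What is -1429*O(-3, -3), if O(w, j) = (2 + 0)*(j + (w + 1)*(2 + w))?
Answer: 2858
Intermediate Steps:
O(w, j) = 2*j + 2*(1 + w)*(2 + w) (O(w, j) = 2*(j + (1 + w)*(2 + w)) = 2*j + 2*(1 + w)*(2 + w))
-1429*O(-3, -3) = -1429*(4 + 2*(-3) + 2*(-3)² + 6*(-3)) = -1429*(4 - 6 + 2*9 - 18) = -1429*(4 - 6 + 18 - 18) = -1429*(-2) = 2858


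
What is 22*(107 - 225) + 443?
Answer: -2153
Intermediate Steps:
22*(107 - 225) + 443 = 22*(-118) + 443 = -2596 + 443 = -2153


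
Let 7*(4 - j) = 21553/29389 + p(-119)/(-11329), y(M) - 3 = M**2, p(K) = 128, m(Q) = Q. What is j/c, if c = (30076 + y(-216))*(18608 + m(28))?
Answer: 9082131323/3332887272886109820 ≈ 2.7250e-9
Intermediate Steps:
y(M) = 3 + M**2
c = 1430033460 (c = (30076 + (3 + (-216)**2))*(18608 + 28) = (30076 + (3 + 46656))*18636 = (30076 + 46659)*18636 = 76735*18636 = 1430033460)
j = 9082131323/2330635867 (j = 4 - (21553/29389 + 128/(-11329))/7 = 4 - (21553*(1/29389) + 128*(-1/11329))/7 = 4 - (21553/29389 - 128/11329)/7 = 4 - 1/7*240412145/332947981 = 4 - 240412145/2330635867 = 9082131323/2330635867 ≈ 3.8968)
j/c = (9082131323/2330635867)/1430033460 = (9082131323/2330635867)*(1/1430033460) = 9082131323/3332887272886109820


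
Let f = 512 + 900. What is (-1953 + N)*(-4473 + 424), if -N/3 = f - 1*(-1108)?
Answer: 38518137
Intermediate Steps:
f = 1412
N = -7560 (N = -3*(1412 - 1*(-1108)) = -3*(1412 + 1108) = -3*2520 = -7560)
(-1953 + N)*(-4473 + 424) = (-1953 - 7560)*(-4473 + 424) = -9513*(-4049) = 38518137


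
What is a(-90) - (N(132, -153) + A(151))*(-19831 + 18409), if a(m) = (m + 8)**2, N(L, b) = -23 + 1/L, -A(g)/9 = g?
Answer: -43086323/22 ≈ -1.9585e+6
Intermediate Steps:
A(g) = -9*g
a(m) = (8 + m)**2
a(-90) - (N(132, -153) + A(151))*(-19831 + 18409) = (8 - 90)**2 - ((-23 + 1/132) - 9*151)*(-19831 + 18409) = (-82)**2 - ((-23 + 1/132) - 1359)*(-1422) = 6724 - (-3035/132 - 1359)*(-1422) = 6724 - (-182423)*(-1422)/132 = 6724 - 1*43234251/22 = 6724 - 43234251/22 = -43086323/22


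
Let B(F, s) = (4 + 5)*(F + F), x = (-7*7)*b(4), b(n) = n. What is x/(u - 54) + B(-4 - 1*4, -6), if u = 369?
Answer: -6508/45 ≈ -144.62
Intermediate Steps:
x = -196 (x = -7*7*4 = -49*4 = -196)
B(F, s) = 18*F (B(F, s) = 9*(2*F) = 18*F)
x/(u - 54) + B(-4 - 1*4, -6) = -196/(369 - 54) + 18*(-4 - 1*4) = -196/315 + 18*(-4 - 4) = -196*1/315 + 18*(-8) = -28/45 - 144 = -6508/45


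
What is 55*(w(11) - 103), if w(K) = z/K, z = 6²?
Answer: -5485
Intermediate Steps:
z = 36
w(K) = 36/K
55*(w(11) - 103) = 55*(36/11 - 103) = 55*(-1097/11) = -5485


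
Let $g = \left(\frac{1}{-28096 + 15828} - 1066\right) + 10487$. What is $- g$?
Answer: $- \frac{115576827}{12268} \approx -9421.0$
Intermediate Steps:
$g = \frac{115576827}{12268}$ ($g = \left(\frac{1}{-12268} + \left(-12039 + 10973\right)\right) + 10487 = \left(- \frac{1}{12268} - 1066\right) + 10487 = - \frac{13077689}{12268} + 10487 = \frac{115576827}{12268} \approx 9421.0$)
$- g = \left(-1\right) \frac{115576827}{12268} = - \frac{115576827}{12268}$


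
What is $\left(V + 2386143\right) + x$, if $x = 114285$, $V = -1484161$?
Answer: $1016267$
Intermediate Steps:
$\left(V + 2386143\right) + x = \left(-1484161 + 2386143\right) + 114285 = 901982 + 114285 = 1016267$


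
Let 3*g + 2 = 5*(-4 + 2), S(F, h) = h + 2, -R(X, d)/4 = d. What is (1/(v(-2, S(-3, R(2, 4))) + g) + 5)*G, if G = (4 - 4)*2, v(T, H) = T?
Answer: 0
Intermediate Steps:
R(X, d) = -4*d
S(F, h) = 2 + h
g = -4 (g = -⅔ + (5*(-4 + 2))/3 = -⅔ + (5*(-2))/3 = -⅔ + (⅓)*(-10) = -⅔ - 10/3 = -4)
G = 0 (G = 0*2 = 0)
(1/(v(-2, S(-3, R(2, 4))) + g) + 5)*G = (1/(-2 - 4) + 5)*0 = (1/(-6) + 5)*0 = (-⅙ + 5)*0 = (29/6)*0 = 0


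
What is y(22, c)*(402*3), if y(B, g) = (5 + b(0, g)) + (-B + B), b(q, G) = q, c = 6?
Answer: 6030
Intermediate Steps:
y(B, g) = 5 (y(B, g) = (5 + 0) + (-B + B) = 5 + 0 = 5)
y(22, c)*(402*3) = 5*(402*3) = 5*1206 = 6030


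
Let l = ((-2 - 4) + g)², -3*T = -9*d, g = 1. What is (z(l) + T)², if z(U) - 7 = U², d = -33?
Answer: 284089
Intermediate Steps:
T = -99 (T = -(-3)*(-33) = -⅓*297 = -99)
l = 25 (l = ((-2 - 4) + 1)² = (-6 + 1)² = (-5)² = 25)
z(U) = 7 + U²
(z(l) + T)² = ((7 + 25²) - 99)² = ((7 + 625) - 99)² = (632 - 99)² = 533² = 284089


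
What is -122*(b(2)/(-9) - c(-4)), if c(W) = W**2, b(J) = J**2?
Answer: 18056/9 ≈ 2006.2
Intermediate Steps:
-122*(b(2)/(-9) - c(-4)) = -122*(2**2/(-9) - 1*(-4)**2) = -122*(4*(-1/9) - 1*16) = -122*(-4/9 - 16) = -122*(-148/9) = 18056/9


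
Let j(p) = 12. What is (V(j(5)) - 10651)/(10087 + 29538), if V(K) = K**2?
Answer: -10507/39625 ≈ -0.26516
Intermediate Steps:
(V(j(5)) - 10651)/(10087 + 29538) = (12**2 - 10651)/(10087 + 29538) = (144 - 10651)/39625 = -10507*1/39625 = -10507/39625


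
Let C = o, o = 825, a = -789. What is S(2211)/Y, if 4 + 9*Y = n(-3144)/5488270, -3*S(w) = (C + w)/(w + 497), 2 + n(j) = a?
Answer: 1388532310/1651418963 ≈ 0.84081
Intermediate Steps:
n(j) = -791 (n(j) = -2 - 789 = -791)
C = 825
S(w) = -(825 + w)/(3*(497 + w)) (S(w) = -(825 + w)/(3*(w + 497)) = -(825 + w)/(3*(497 + w)))
Y = -2439319/5488270 (Y = -4/9 + (-791/5488270)/9 = -4/9 + (-791*1/5488270)/9 = -4/9 + (1/9)*(-791/5488270) = -4/9 - 791/49394430 = -2439319/5488270 ≈ -0.44446)
S(2211)/Y = ((-825 - 1*2211)/(3*(497 + 2211)))/(-2439319/5488270) = ((1/3)*(-825 - 2211)/2708)*(-5488270/2439319) = ((1/3)*(1/2708)*(-3036))*(-5488270/2439319) = -253/677*(-5488270/2439319) = 1388532310/1651418963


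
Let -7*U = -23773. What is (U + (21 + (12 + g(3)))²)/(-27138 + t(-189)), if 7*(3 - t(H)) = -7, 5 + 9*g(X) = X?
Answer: -1267394/7692489 ≈ -0.16476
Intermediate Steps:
g(X) = -5/9 + X/9
U = 23773/7 (U = -⅐*(-23773) = 23773/7 ≈ 3396.1)
t(H) = 4 (t(H) = 3 - ⅐*(-7) = 3 + 1 = 4)
(U + (21 + (12 + g(3)))²)/(-27138 + t(-189)) = (23773/7 + (21 + (12 + (-5/9 + (⅑)*3)))²)/(-27138 + 4) = (23773/7 + (21 + (12 + (-5/9 + ⅓)))²)/(-27134) = (23773/7 + (21 + (12 - 2/9))²)*(-1/27134) = (23773/7 + (21 + 106/9)²)*(-1/27134) = (23773/7 + (295/9)²)*(-1/27134) = (23773/7 + 87025/81)*(-1/27134) = (2534788/567)*(-1/27134) = -1267394/7692489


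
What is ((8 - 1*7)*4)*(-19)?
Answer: -76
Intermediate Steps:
((8 - 1*7)*4)*(-19) = ((8 - 7)*4)*(-19) = (1*4)*(-19) = 4*(-19) = -76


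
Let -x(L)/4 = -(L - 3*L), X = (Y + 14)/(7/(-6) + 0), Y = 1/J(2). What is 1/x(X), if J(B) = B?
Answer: 7/696 ≈ 0.010057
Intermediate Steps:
Y = ½ (Y = 1/2 = ½ ≈ 0.50000)
X = -87/7 (X = (½ + 14)/(7/(-6) + 0) = 29/(2*(7*(-⅙) + 0)) = 29/(2*(-7/6 + 0)) = 29/(2*(-7/6)) = (29/2)*(-6/7) = -87/7 ≈ -12.429)
x(L) = -8*L (x(L) = -(-4)*(L - 3*L) = -(-4)*(-2*L) = -8*L)
1/x(X) = 1/(-8*(-87/7)) = 1/(696/7) = 7/696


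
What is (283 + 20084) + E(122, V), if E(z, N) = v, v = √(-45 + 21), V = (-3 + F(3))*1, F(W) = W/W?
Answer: 20367 + 2*I*√6 ≈ 20367.0 + 4.899*I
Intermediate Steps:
F(W) = 1
V = -2 (V = (-3 + 1)*1 = -2*1 = -2)
v = 2*I*√6 (v = √(-24) = 2*I*√6 ≈ 4.899*I)
E(z, N) = 2*I*√6
(283 + 20084) + E(122, V) = (283 + 20084) + 2*I*√6 = 20367 + 2*I*√6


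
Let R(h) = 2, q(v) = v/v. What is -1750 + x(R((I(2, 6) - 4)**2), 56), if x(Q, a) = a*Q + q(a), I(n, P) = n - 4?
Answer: -1637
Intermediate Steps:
I(n, P) = -4 + n
q(v) = 1
x(Q, a) = 1 + Q*a (x(Q, a) = a*Q + 1 = Q*a + 1 = 1 + Q*a)
-1750 + x(R((I(2, 6) - 4)**2), 56) = -1750 + (1 + 2*56) = -1750 + (1 + 112) = -1750 + 113 = -1637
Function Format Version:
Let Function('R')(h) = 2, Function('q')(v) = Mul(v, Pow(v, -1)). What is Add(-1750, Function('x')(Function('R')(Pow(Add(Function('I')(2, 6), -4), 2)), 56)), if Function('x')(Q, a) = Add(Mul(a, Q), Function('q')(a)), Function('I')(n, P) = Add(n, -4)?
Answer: -1637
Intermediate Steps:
Function('I')(n, P) = Add(-4, n)
Function('q')(v) = 1
Function('x')(Q, a) = Add(1, Mul(Q, a)) (Function('x')(Q, a) = Add(Mul(a, Q), 1) = Add(Mul(Q, a), 1) = Add(1, Mul(Q, a)))
Add(-1750, Function('x')(Function('R')(Pow(Add(Function('I')(2, 6), -4), 2)), 56)) = Add(-1750, Add(1, Mul(2, 56))) = Add(-1750, Add(1, 112)) = Add(-1750, 113) = -1637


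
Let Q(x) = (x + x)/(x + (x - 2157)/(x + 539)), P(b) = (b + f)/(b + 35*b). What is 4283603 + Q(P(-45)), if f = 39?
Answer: 672951884923835/157099499 ≈ 4.2836e+6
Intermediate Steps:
P(b) = (39 + b)/(36*b) (P(b) = (b + 39)/(b + 35*b) = (39 + b)/((36*b)) = (39 + b)*(1/(36*b)) = (39 + b)/(36*b))
Q(x) = 2*x/(x + (-2157 + x)/(539 + x)) (Q(x) = (2*x)/(x + (-2157 + x)/(539 + x)) = 2*x/(x + (-2157 + x)/(539 + x)))
4283603 + Q(P(-45)) = 4283603 + 2*((1/36)*(39 - 45)/(-45))*(539 + (1/36)*(39 - 45)/(-45))/(-2157 + ((1/36)*(39 - 45)/(-45))² + 540*((1/36)*(39 - 45)/(-45))) = 4283603 + 2*((1/36)*(-1/45)*(-6))*(539 + (1/36)*(-1/45)*(-6))/(-2157 + ((1/36)*(-1/45)*(-6))² + 540*((1/36)*(-1/45)*(-6))) = 4283603 + 2*(1/270)*(539 + 1/270)/(-2157 + (1/270)² + 540*(1/270)) = 4283603 + 2*(1/270)*(145531/270)/(-2157 + 1/72900 + 2) = 4283603 + 2*(1/270)*(145531/270)/(-157099499/72900) = 4283603 + 2*(1/270)*(-72900/157099499)*(145531/270) = 4283603 - 291062/157099499 = 672951884923835/157099499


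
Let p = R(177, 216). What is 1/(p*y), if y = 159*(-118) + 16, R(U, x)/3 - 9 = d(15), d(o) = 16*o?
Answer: -1/14003262 ≈ -7.1412e-8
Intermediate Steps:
R(U, x) = 747 (R(U, x) = 27 + 3*(16*15) = 27 + 3*240 = 27 + 720 = 747)
p = 747
y = -18746 (y = -18762 + 16 = -18746)
1/(p*y) = 1/(747*(-18746)) = (1/747)*(-1/18746) = -1/14003262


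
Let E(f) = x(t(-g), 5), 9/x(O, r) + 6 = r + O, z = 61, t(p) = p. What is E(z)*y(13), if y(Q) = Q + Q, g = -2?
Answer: 234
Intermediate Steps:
x(O, r) = 9/(-6 + O + r) (x(O, r) = 9/(-6 + (r + O)) = 9/(-6 + (O + r)) = 9/(-6 + O + r))
y(Q) = 2*Q
E(f) = 9 (E(f) = 9/(-6 - 1*(-2) + 5) = 9/(-6 + 2 + 5) = 9/1 = 9*1 = 9)
E(z)*y(13) = 9*(2*13) = 9*26 = 234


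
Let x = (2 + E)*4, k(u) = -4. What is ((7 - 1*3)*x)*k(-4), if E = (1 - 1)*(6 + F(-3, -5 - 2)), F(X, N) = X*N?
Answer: -128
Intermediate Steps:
F(X, N) = N*X
E = 0 (E = (1 - 1)*(6 + (-5 - 2)*(-3)) = 0*(6 - 7*(-3)) = 0*(6 + 21) = 0*27 = 0)
x = 8 (x = (2 + 0)*4 = 2*4 = 8)
((7 - 1*3)*x)*k(-4) = ((7 - 1*3)*8)*(-4) = ((7 - 3)*8)*(-4) = (4*8)*(-4) = 32*(-4) = -128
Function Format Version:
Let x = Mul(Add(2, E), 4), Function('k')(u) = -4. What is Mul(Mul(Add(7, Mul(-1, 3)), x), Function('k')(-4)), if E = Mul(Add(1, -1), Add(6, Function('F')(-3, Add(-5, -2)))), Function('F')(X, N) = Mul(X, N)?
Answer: -128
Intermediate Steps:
Function('F')(X, N) = Mul(N, X)
E = 0 (E = Mul(Add(1, -1), Add(6, Mul(Add(-5, -2), -3))) = Mul(0, Add(6, Mul(-7, -3))) = Mul(0, Add(6, 21)) = Mul(0, 27) = 0)
x = 8 (x = Mul(Add(2, 0), 4) = Mul(2, 4) = 8)
Mul(Mul(Add(7, Mul(-1, 3)), x), Function('k')(-4)) = Mul(Mul(Add(7, Mul(-1, 3)), 8), -4) = Mul(Mul(Add(7, -3), 8), -4) = Mul(Mul(4, 8), -4) = Mul(32, -4) = -128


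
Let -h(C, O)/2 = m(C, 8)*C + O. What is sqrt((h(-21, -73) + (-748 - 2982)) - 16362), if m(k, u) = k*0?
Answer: I*sqrt(19946) ≈ 141.23*I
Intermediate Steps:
m(k, u) = 0
h(C, O) = -2*O (h(C, O) = -2*(0*C + O) = -2*(0 + O) = -2*O)
sqrt((h(-21, -73) + (-748 - 2982)) - 16362) = sqrt((-2*(-73) + (-748 - 2982)) - 16362) = sqrt((146 - 3730) - 16362) = sqrt(-3584 - 16362) = sqrt(-19946) = I*sqrt(19946)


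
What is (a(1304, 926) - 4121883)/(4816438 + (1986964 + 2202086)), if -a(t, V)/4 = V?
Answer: -4125587/9005488 ≈ -0.45812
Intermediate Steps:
a(t, V) = -4*V
(a(1304, 926) - 4121883)/(4816438 + (1986964 + 2202086)) = (-4*926 - 4121883)/(4816438 + (1986964 + 2202086)) = (-3704 - 4121883)/(4816438 + 4189050) = -4125587/9005488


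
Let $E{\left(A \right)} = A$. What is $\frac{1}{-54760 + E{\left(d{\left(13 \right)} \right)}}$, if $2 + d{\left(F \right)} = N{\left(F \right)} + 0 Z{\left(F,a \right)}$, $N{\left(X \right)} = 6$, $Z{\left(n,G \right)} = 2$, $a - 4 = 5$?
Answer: $- \frac{1}{54756} \approx -1.8263 \cdot 10^{-5}$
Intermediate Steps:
$a = 9$ ($a = 4 + 5 = 9$)
$d{\left(F \right)} = 4$ ($d{\left(F \right)} = -2 + \left(6 + 0 \cdot 2\right) = -2 + \left(6 + 0\right) = -2 + 6 = 4$)
$\frac{1}{-54760 + E{\left(d{\left(13 \right)} \right)}} = \frac{1}{-54760 + 4} = \frac{1}{-54756} = - \frac{1}{54756}$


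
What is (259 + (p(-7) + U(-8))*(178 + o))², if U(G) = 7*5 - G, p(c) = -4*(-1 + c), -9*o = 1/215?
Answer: 3081976869136/16641 ≈ 1.8520e+8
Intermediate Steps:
o = -1/1935 (o = -⅑/215 = -⅑*1/215 = -1/1935 ≈ -0.00051680)
p(c) = 4 - 4*c
U(G) = 35 - G
(259 + (p(-7) + U(-8))*(178 + o))² = (259 + ((4 - 4*(-7)) + (35 - 1*(-8)))*(178 - 1/1935))² = (259 + ((4 + 28) + (35 + 8))*(344429/1935))² = (259 + (32 + 43)*(344429/1935))² = (259 + 75*(344429/1935))² = (259 + 1722145/129)² = (1755556/129)² = 3081976869136/16641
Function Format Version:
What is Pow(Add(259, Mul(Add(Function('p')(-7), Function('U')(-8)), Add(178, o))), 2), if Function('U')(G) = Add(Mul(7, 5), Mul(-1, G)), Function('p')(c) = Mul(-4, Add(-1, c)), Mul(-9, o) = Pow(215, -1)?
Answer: Rational(3081976869136, 16641) ≈ 1.8520e+8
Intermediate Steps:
o = Rational(-1, 1935) (o = Mul(Rational(-1, 9), Pow(215, -1)) = Mul(Rational(-1, 9), Rational(1, 215)) = Rational(-1, 1935) ≈ -0.00051680)
Function('p')(c) = Add(4, Mul(-4, c))
Function('U')(G) = Add(35, Mul(-1, G))
Pow(Add(259, Mul(Add(Function('p')(-7), Function('U')(-8)), Add(178, o))), 2) = Pow(Add(259, Mul(Add(Add(4, Mul(-4, -7)), Add(35, Mul(-1, -8))), Add(178, Rational(-1, 1935)))), 2) = Pow(Add(259, Mul(Add(Add(4, 28), Add(35, 8)), Rational(344429, 1935))), 2) = Pow(Add(259, Mul(Add(32, 43), Rational(344429, 1935))), 2) = Pow(Add(259, Mul(75, Rational(344429, 1935))), 2) = Pow(Add(259, Rational(1722145, 129)), 2) = Pow(Rational(1755556, 129), 2) = Rational(3081976869136, 16641)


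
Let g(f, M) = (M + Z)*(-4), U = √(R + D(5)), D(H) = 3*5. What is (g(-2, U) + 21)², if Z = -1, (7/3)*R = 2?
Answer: 6151/7 - 200*√777/7 ≈ 82.294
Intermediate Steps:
R = 6/7 (R = (3/7)*2 = 6/7 ≈ 0.85714)
D(H) = 15
U = √777/7 (U = √(6/7 + 15) = √(111/7) = √777/7 ≈ 3.9821)
g(f, M) = 4 - 4*M (g(f, M) = (M - 1)*(-4) = (-1 + M)*(-4) = 4 - 4*M)
(g(-2, U) + 21)² = ((4 - 4*√777/7) + 21)² = (25 - 4*√777/7)²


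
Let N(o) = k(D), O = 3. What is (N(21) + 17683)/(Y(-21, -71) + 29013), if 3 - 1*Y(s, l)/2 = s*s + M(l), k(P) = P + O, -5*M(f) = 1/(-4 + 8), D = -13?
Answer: 176730/281371 ≈ 0.62810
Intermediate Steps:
M(f) = -1/20 (M(f) = -1/(5*(-4 + 8)) = -⅕/4 = -⅕*¼ = -1/20)
k(P) = 3 + P (k(P) = P + 3 = 3 + P)
N(o) = -10 (N(o) = 3 - 13 = -10)
Y(s, l) = 61/10 - 2*s² (Y(s, l) = 6 - 2*(s*s - 1/20) = 6 - 2*(s² - 1/20) = 6 - 2*(-1/20 + s²) = 6 + (⅒ - 2*s²) = 61/10 - 2*s²)
(N(21) + 17683)/(Y(-21, -71) + 29013) = (-10 + 17683)/((61/10 - 2*(-21)²) + 29013) = 17673/((61/10 - 2*441) + 29013) = 17673/((61/10 - 882) + 29013) = 17673/(-8759/10 + 29013) = 17673/(281371/10) = 17673*(10/281371) = 176730/281371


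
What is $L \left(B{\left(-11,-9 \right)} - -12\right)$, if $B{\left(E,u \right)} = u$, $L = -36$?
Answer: $-108$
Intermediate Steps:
$L \left(B{\left(-11,-9 \right)} - -12\right) = - 36 \left(-9 - -12\right) = - 36 \left(-9 + \left(-18 + 30\right)\right) = - 36 \left(-9 + 12\right) = \left(-36\right) 3 = -108$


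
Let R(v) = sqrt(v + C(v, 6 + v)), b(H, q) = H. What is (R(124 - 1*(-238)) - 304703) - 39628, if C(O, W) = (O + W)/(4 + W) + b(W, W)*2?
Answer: -344331 + sqrt(38054298)/186 ≈ -3.4430e+5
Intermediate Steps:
C(O, W) = 2*W + (O + W)/(4 + W) (C(O, W) = (O + W)/(4 + W) + W*2 = (O + W)/(4 + W) + 2*W = 2*W + (O + W)/(4 + W))
R(v) = sqrt(v + (54 + 2*(6 + v)**2 + 10*v)/(10 + v)) (R(v) = sqrt(v + (v + 2*(6 + v)**2 + 9*(6 + v))/(4 + (6 + v))) = sqrt(v + (v + 2*(6 + v)**2 + (54 + 9*v))/(10 + v)) = sqrt(v + (54 + 2*(6 + v)**2 + 10*v)/(10 + v)))
(R(124 - 1*(-238)) - 304703) - 39628 = (sqrt((126 + 3*(124 - 1*(-238))**2 + 44*(124 - 1*(-238)))/(10 + (124 - 1*(-238)))) - 304703) - 39628 = (sqrt((126 + 3*(124 + 238)**2 + 44*(124 + 238))/(10 + (124 + 238))) - 304703) - 39628 = (sqrt((126 + 3*362**2 + 44*362)/(10 + 362)) - 304703) - 39628 = (sqrt((126 + 3*131044 + 15928)/372) - 304703) - 39628 = (sqrt((126 + 393132 + 15928)/372) - 304703) - 39628 = (sqrt((1/372)*409186) - 304703) - 39628 = (sqrt(204593/186) - 304703) - 39628 = (sqrt(38054298)/186 - 304703) - 39628 = (-304703 + sqrt(38054298)/186) - 39628 = -344331 + sqrt(38054298)/186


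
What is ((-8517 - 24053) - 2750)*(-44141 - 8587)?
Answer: 1862352960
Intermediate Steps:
((-8517 - 24053) - 2750)*(-44141 - 8587) = (-32570 - 2750)*(-52728) = -35320*(-52728) = 1862352960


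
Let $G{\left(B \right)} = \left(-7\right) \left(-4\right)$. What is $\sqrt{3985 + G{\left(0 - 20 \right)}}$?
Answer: $\sqrt{4013} \approx 63.348$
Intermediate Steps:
$G{\left(B \right)} = 28$
$\sqrt{3985 + G{\left(0 - 20 \right)}} = \sqrt{3985 + 28} = \sqrt{4013}$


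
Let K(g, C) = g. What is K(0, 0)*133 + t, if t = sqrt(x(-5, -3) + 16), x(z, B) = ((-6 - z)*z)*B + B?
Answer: I*sqrt(2) ≈ 1.4142*I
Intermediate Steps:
x(z, B) = B + B*z*(-6 - z) (x(z, B) = (z*(-6 - z))*B + B = B*z*(-6 - z) + B = B + B*z*(-6 - z))
t = I*sqrt(2) (t = sqrt(-3*(1 - 1*(-5)**2 - 6*(-5)) + 16) = sqrt(-3*(1 - 1*25 + 30) + 16) = sqrt(-3*(1 - 25 + 30) + 16) = sqrt(-3*6 + 16) = sqrt(-18 + 16) = sqrt(-2) = I*sqrt(2) ≈ 1.4142*I)
K(0, 0)*133 + t = 0*133 + I*sqrt(2) = 0 + I*sqrt(2) = I*sqrt(2)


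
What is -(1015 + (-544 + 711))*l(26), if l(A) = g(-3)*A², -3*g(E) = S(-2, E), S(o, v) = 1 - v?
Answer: 1065376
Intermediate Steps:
g(E) = -⅓ + E/3 (g(E) = -(1 - E)/3 = -⅓ + E/3)
l(A) = -4*A²/3 (l(A) = (-⅓ + (⅓)*(-3))*A² = (-⅓ - 1)*A² = -4*A²/3)
-(1015 + (-544 + 711))*l(26) = -(1015 + (-544 + 711))*(-4/3*26²) = -(1015 + 167)*(-4/3*676) = -1182*(-2704)/3 = -1*(-1065376) = 1065376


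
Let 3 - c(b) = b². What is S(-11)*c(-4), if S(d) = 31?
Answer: -403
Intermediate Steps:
c(b) = 3 - b²
S(-11)*c(-4) = 31*(3 - 1*(-4)²) = 31*(3 - 1*16) = 31*(3 - 16) = 31*(-13) = -403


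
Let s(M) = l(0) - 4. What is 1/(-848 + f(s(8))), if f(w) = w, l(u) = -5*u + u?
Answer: -1/852 ≈ -0.0011737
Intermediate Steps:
l(u) = -4*u
s(M) = -4 (s(M) = -4*0 - 4 = 0 - 4 = -4)
1/(-848 + f(s(8))) = 1/(-848 - 4) = 1/(-852) = -1/852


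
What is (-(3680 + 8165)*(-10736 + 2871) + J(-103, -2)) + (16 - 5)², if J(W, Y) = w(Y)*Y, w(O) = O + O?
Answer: 93161054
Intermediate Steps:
w(O) = 2*O
J(W, Y) = 2*Y² (J(W, Y) = (2*Y)*Y = 2*Y²)
(-(3680 + 8165)*(-10736 + 2871) + J(-103, -2)) + (16 - 5)² = (-(3680 + 8165)*(-10736 + 2871) + 2*(-2)²) + (16 - 5)² = (-11845*(-7865) + 2*4) + 11² = (-1*(-93160925) + 8) + 121 = (93160925 + 8) + 121 = 93160933 + 121 = 93161054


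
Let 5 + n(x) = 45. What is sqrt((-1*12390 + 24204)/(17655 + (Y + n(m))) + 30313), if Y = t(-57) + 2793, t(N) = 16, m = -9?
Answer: sqrt(6582774949)/466 ≈ 174.11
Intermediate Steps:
n(x) = 40 (n(x) = -5 + 45 = 40)
Y = 2809 (Y = 16 + 2793 = 2809)
sqrt((-1*12390 + 24204)/(17655 + (Y + n(m))) + 30313) = sqrt((-1*12390 + 24204)/(17655 + (2809 + 40)) + 30313) = sqrt((-12390 + 24204)/(17655 + 2849) + 30313) = sqrt(11814/20504 + 30313) = sqrt(11814*(1/20504) + 30313) = sqrt(537/932 + 30313) = sqrt(28252253/932) = sqrt(6582774949)/466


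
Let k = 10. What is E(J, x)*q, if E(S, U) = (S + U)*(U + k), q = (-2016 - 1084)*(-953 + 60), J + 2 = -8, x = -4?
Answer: -232537200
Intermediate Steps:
J = -10 (J = -2 - 8 = -10)
q = 2768300 (q = -3100*(-893) = 2768300)
E(S, U) = (10 + U)*(S + U) (E(S, U) = (S + U)*(U + 10) = (S + U)*(10 + U) = (10 + U)*(S + U))
E(J, x)*q = ((-4)**2 + 10*(-10) + 10*(-4) - 10*(-4))*2768300 = (16 - 100 - 40 + 40)*2768300 = -84*2768300 = -232537200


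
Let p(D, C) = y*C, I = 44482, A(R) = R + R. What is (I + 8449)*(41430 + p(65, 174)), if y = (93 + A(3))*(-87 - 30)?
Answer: -104486429172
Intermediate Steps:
A(R) = 2*R
y = -11583 (y = (93 + 2*3)*(-87 - 30) = (93 + 6)*(-117) = 99*(-117) = -11583)
p(D, C) = -11583*C
(I + 8449)*(41430 + p(65, 174)) = (44482 + 8449)*(41430 - 11583*174) = 52931*(41430 - 2015442) = 52931*(-1974012) = -104486429172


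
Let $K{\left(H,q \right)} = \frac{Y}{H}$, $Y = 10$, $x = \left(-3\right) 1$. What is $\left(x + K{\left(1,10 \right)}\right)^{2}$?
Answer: $49$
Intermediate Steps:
$x = -3$
$K{\left(H,q \right)} = \frac{10}{H}$
$\left(x + K{\left(1,10 \right)}\right)^{2} = \left(-3 + \frac{10}{1}\right)^{2} = \left(-3 + 10 \cdot 1\right)^{2} = \left(-3 + 10\right)^{2} = 7^{2} = 49$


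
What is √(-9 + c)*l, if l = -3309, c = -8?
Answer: -3309*I*√17 ≈ -13643.0*I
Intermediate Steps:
√(-9 + c)*l = √(-9 - 8)*(-3309) = √(-17)*(-3309) = (I*√17)*(-3309) = -3309*I*√17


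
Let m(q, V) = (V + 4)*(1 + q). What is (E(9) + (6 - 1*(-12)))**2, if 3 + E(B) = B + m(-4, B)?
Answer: 225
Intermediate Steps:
m(q, V) = (1 + q)*(4 + V) (m(q, V) = (4 + V)*(1 + q) = (1 + q)*(4 + V))
E(B) = -15 - 2*B (E(B) = -3 + (B + (4 + B + 4*(-4) + B*(-4))) = -3 + (B + (4 + B - 16 - 4*B)) = -3 + (B + (-12 - 3*B)) = -3 + (-12 - 2*B) = -15 - 2*B)
(E(9) + (6 - 1*(-12)))**2 = ((-15 - 2*9) + (6 - 1*(-12)))**2 = ((-15 - 18) + (6 + 12))**2 = (-33 + 18)**2 = (-15)**2 = 225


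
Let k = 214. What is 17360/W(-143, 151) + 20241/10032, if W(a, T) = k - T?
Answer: 8353843/30096 ≈ 277.57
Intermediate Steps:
W(a, T) = 214 - T
17360/W(-143, 151) + 20241/10032 = 17360/(214 - 1*151) + 20241/10032 = 17360/(214 - 151) + 20241*(1/10032) = 17360/63 + 6747/3344 = 17360*(1/63) + 6747/3344 = 2480/9 + 6747/3344 = 8353843/30096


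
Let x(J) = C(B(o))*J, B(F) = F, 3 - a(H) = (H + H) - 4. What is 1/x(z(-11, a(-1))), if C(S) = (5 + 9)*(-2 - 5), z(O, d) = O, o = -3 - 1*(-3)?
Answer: 1/1078 ≈ 0.00092764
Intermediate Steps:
o = 0 (o = -3 + 3 = 0)
a(H) = 7 - 2*H (a(H) = 3 - ((H + H) - 4) = 3 - (2*H - 4) = 3 - (-4 + 2*H) = 3 + (4 - 2*H) = 7 - 2*H)
C(S) = -98 (C(S) = 14*(-7) = -98)
x(J) = -98*J
1/x(z(-11, a(-1))) = 1/(-98*(-11)) = 1/1078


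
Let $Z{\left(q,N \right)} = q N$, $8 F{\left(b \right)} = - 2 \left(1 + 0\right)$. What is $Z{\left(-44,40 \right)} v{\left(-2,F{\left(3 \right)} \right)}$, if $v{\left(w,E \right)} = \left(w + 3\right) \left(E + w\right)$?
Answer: $3960$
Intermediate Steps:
$F{\left(b \right)} = - \frac{1}{4}$ ($F{\left(b \right)} = \frac{\left(-2\right) \left(1 + 0\right)}{8} = \frac{\left(-2\right) 1}{8} = \frac{1}{8} \left(-2\right) = - \frac{1}{4}$)
$v{\left(w,E \right)} = \left(3 + w\right) \left(E + w\right)$
$Z{\left(q,N \right)} = N q$
$Z{\left(-44,40 \right)} v{\left(-2,F{\left(3 \right)} \right)} = 40 \left(-44\right) \left(\left(-2\right)^{2} + 3 \left(- \frac{1}{4}\right) + 3 \left(-2\right) - - \frac{1}{2}\right) = - 1760 \left(4 - \frac{3}{4} - 6 + \frac{1}{2}\right) = \left(-1760\right) \left(- \frac{9}{4}\right) = 3960$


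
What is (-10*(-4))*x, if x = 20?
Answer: 800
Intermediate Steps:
(-10*(-4))*x = -10*(-4)*20 = 40*20 = 800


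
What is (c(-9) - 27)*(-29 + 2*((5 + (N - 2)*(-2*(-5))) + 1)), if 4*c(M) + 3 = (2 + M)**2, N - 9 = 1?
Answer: -4433/2 ≈ -2216.5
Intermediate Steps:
N = 10 (N = 9 + 1 = 10)
c(M) = -3/4 + (2 + M)**2/4
(c(-9) - 27)*(-29 + 2*((5 + (N - 2)*(-2*(-5))) + 1)) = ((-3/4 + (2 - 9)**2/4) - 27)*(-29 + 2*((5 + (10 - 2)*(-2*(-5))) + 1)) = ((-3/4 + (1/4)*(-7)**2) - 27)*(-29 + 2*((5 + 8*10) + 1)) = ((-3/4 + (1/4)*49) - 27)*(-29 + 2*((5 + 80) + 1)) = ((-3/4 + 49/4) - 27)*(-29 + 2*(85 + 1)) = (23/2 - 27)*(-29 + 2*86) = -31*(-29 + 172)/2 = -31/2*143 = -4433/2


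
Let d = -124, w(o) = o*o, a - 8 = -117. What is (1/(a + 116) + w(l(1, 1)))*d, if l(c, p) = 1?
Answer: -992/7 ≈ -141.71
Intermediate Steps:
a = -109 (a = 8 - 117 = -109)
w(o) = o²
(1/(a + 116) + w(l(1, 1)))*d = (1/(-109 + 116) + 1²)*(-124) = (1/7 + 1)*(-124) = (⅐ + 1)*(-124) = (8/7)*(-124) = -992/7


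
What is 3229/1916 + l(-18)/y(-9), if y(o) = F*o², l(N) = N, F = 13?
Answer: 373961/224172 ≈ 1.6682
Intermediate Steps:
y(o) = 13*o²
3229/1916 + l(-18)/y(-9) = 3229/1916 - 18/(13*(-9)²) = 3229*(1/1916) - 18/(13*81) = 3229/1916 - 18/1053 = 3229/1916 - 18*1/1053 = 3229/1916 - 2/117 = 373961/224172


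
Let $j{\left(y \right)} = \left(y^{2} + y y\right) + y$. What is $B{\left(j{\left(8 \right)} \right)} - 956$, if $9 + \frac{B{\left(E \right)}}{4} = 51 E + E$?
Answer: $27296$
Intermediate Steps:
$j{\left(y \right)} = y + 2 y^{2}$ ($j{\left(y \right)} = \left(y^{2} + y^{2}\right) + y = 2 y^{2} + y = y + 2 y^{2}$)
$B{\left(E \right)} = -36 + 208 E$ ($B{\left(E \right)} = -36 + 4 \left(51 E + E\right) = -36 + 4 \cdot 52 E = -36 + 208 E$)
$B{\left(j{\left(8 \right)} \right)} - 956 = \left(-36 + 208 \cdot 8 \left(1 + 2 \cdot 8\right)\right) - 956 = \left(-36 + 208 \cdot 8 \left(1 + 16\right)\right) - 956 = \left(-36 + 208 \cdot 8 \cdot 17\right) - 956 = \left(-36 + 208 \cdot 136\right) - 956 = \left(-36 + 28288\right) - 956 = 28252 - 956 = 27296$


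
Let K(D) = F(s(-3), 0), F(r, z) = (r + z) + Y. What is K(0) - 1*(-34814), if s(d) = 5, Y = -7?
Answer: 34812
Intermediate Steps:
F(r, z) = -7 + r + z (F(r, z) = (r + z) - 7 = -7 + r + z)
K(D) = -2 (K(D) = -7 + 5 + 0 = -2)
K(0) - 1*(-34814) = -2 - 1*(-34814) = -2 + 34814 = 34812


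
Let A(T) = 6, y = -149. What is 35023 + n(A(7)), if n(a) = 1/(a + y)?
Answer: 5008288/143 ≈ 35023.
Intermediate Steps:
n(a) = 1/(-149 + a) (n(a) = 1/(a - 149) = 1/(-149 + a))
35023 + n(A(7)) = 35023 + 1/(-149 + 6) = 35023 + 1/(-143) = 35023 - 1/143 = 5008288/143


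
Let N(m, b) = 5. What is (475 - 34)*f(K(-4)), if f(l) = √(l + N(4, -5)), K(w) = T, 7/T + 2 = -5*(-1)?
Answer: 147*√66 ≈ 1194.2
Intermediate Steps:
T = 7/3 (T = 7/(-2 - 5*(-1)) = 7/(-2 + 5) = 7/3 ≈ 2.3333)
K(w) = 7/3
f(l) = √(5 + l) (f(l) = √(l + 5) = √(5 + l))
(475 - 34)*f(K(-4)) = (475 - 34)*√(5 + 7/3) = 441*√(22/3) = 441*(√66/3) = 147*√66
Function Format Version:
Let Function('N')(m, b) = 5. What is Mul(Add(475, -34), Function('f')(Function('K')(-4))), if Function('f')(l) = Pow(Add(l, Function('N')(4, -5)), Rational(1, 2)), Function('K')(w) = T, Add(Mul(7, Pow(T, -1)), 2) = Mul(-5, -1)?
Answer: Mul(147, Pow(66, Rational(1, 2))) ≈ 1194.2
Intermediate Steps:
T = Rational(7, 3) (T = Mul(7, Pow(Add(-2, Mul(-5, -1)), -1)) = Mul(7, Pow(Add(-2, 5), -1)) = Mul(7, Pow(3, -1)) = Mul(7, Rational(1, 3)) = Rational(7, 3) ≈ 2.3333)
Function('K')(w) = Rational(7, 3)
Function('f')(l) = Pow(Add(5, l), Rational(1, 2)) (Function('f')(l) = Pow(Add(l, 5), Rational(1, 2)) = Pow(Add(5, l), Rational(1, 2)))
Mul(Add(475, -34), Function('f')(Function('K')(-4))) = Mul(Add(475, -34), Pow(Add(5, Rational(7, 3)), Rational(1, 2))) = Mul(441, Pow(Rational(22, 3), Rational(1, 2))) = Mul(441, Mul(Rational(1, 3), Pow(66, Rational(1, 2)))) = Mul(147, Pow(66, Rational(1, 2)))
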